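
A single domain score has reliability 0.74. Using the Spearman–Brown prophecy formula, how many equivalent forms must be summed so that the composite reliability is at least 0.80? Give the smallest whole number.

2

k ≥ ρ*(1−ρ₁)/(ρ₁(1−ρ*)) = 0.80·0.26 / (0.74·0.20) = 1.405.
Smallest integer k = 2.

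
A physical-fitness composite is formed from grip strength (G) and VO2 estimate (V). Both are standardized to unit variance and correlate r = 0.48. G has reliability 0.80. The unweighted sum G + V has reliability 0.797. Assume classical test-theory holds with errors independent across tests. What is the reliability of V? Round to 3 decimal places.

Var(G+V) = 2 + 2·0.48 = 2.960.
True-score variance = ρ_G + ρ_V + 2·0.48, so 0.797 = (0.80 + ρ_V + 0.96) / 2.960.
ρ_V = 0.797·2.960 − 0.80 − 0.96 = 0.599.

0.599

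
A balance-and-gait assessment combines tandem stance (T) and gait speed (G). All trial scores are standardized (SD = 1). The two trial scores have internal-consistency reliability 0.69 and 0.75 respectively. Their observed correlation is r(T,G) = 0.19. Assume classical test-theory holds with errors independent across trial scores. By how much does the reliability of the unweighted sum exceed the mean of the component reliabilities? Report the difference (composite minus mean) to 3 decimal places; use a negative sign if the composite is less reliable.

Var(sum) = 2 + 0.38 = 2.38; true-score variance = 1.44 + 0.38 = 1.82; composite reliability = 0.7647.
Mean component reliability = 0.7200.
Difference = 0.7647 − 0.7200 = 0.045.

0.045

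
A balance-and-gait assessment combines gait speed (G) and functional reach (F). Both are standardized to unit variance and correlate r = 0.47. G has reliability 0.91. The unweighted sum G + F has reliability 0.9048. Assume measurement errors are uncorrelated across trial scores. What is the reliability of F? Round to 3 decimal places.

Var(G+F) = 2 + 2·0.47 = 2.940.
True-score variance = ρ_G + ρ_F + 2·0.47, so 0.9048 = (0.91 + ρ_F + 0.94) / 2.940.
ρ_F = 0.9048·2.940 − 0.91 − 0.94 = 0.810.

0.810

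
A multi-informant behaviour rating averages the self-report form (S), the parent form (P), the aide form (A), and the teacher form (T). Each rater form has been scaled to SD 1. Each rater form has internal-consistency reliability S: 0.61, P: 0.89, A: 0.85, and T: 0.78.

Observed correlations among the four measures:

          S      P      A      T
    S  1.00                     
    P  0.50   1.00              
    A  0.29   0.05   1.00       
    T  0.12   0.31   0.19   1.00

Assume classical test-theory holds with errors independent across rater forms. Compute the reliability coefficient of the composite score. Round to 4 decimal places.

Var(S+P+A+T) = 4 + 2·[0.50 + 0.29 + 0.12 + 0.05 + 0.31 + 0.19] = 4 + 2.92 = 6.92.
With uncorrelated errors the cross-covariances are all true-score covariance, so they carry over unchanged; only the diagonal terms shrink to ρᵢσᵢ².
True-score variance = [0.61 + 0.89 + 0.85 + 0.78] + 2.92 = 3.13 + 2.92 = 6.05.
Reliability = 6.05 / 6.92 = 0.8743.

0.8743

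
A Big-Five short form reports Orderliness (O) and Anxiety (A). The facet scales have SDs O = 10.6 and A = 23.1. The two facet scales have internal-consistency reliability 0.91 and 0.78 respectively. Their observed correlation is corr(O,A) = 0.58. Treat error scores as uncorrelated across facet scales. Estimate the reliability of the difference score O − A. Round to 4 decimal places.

Var(O−A) = 10.6² + 23.1² − 2·10.6·23.1·0.58 = 645.97 − 284.038 = 361.932.
Under uncorrelated errors the observed covariances equal the true-score covariances, so only the own-variance terms attenuate.
True-score variance = [10.6²·0.91 + 23.1²·0.78] − 284.038 = 518.463 − 284.038 = 234.426.
Reliability = 234.426 / 361.932 = 0.6477.

0.6477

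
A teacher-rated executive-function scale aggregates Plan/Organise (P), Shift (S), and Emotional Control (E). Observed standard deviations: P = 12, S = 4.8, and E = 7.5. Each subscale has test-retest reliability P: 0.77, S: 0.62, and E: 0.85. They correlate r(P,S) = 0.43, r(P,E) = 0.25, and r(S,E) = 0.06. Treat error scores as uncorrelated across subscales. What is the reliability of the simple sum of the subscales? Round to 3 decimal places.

0.844

Var(P+S+E) = 12² + 4.8² + 7.5² + 2·[12·4.8·0.43 + 12·7.5·0.25 + 4.8·7.5·0.06] = 223.29 + 98.856 = 322.146.
Under uncorrelated errors the observed covariances equal the true-score covariances, so only the own-variance terms attenuate.
True-score variance = [12²·0.77 + 4.8²·0.62 + 7.5²·0.85] + 98.856 = 172.977 + 98.856 = 271.833.
Reliability = 271.833 / 322.146 = 0.844.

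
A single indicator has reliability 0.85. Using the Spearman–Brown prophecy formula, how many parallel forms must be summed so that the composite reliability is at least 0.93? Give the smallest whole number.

3

k ≥ ρ*(1−ρ₁)/(ρ₁(1−ρ*)) = 0.93·0.15 / (0.85·0.07) = 2.345.
Smallest integer k = 3.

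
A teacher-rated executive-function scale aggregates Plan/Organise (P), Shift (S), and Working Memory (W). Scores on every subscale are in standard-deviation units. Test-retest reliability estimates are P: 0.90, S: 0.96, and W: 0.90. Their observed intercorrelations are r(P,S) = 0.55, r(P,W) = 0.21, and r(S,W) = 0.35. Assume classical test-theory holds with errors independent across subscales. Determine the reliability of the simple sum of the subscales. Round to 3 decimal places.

0.954

Var(P+S+W) = 3 + 2·[0.55 + 0.21 + 0.35] = 3 + 2.22 = 5.22.
Because errors are independent across components, Cov(Tᵢ,Tⱼ) = Cov(Xᵢ,Xⱼ); the off-diagonal part of the true-score variance is the same as above.
True-score variance = [0.90 + 0.96 + 0.90] + 2.22 = 2.76 + 2.22 = 4.98.
Reliability = 4.98 / 5.22 = 0.954.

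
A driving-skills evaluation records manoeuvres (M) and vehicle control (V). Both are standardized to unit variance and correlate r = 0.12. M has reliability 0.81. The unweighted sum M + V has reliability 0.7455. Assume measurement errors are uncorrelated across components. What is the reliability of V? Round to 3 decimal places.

Var(M+V) = 2 + 2·0.12 = 2.240.
True-score variance = ρ_M + ρ_V + 2·0.12, so 0.7455 = (0.81 + ρ_V + 0.24) / 2.240.
ρ_V = 0.7455·2.240 − 0.81 − 0.24 = 0.620.

0.620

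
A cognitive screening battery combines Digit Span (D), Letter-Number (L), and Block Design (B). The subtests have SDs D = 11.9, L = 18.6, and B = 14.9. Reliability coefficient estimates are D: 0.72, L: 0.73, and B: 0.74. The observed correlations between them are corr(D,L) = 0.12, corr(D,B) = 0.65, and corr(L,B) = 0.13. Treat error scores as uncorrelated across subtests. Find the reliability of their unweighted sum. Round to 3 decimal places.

0.821

Var(D+L+B) = 11.9² + 18.6² + 14.9² + 2·[11.9·18.6·0.12 + 11.9·14.9·0.65 + 18.6·14.9·0.13] = 709.58 + 355.681 = 1065.26.
Because errors are independent across components, Cov(Tᵢ,Tⱼ) = Cov(Xᵢ,Xⱼ); the off-diagonal part of the true-score variance is the same as above.
True-score variance = [11.9²·0.72 + 18.6²·0.73 + 14.9²·0.74] + 355.681 = 518.797 + 355.681 = 874.478.
Reliability = 874.478 / 1065.26 = 0.821.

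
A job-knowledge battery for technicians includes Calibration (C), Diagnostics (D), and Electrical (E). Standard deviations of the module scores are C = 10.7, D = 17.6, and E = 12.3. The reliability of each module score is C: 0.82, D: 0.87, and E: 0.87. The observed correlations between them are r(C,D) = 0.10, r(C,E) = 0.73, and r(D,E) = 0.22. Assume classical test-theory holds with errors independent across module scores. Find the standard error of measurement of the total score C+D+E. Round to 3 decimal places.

Var(total) = 575.54 + 325.066 = 900.606.
True-score variance = 494.995 + 325.066 = 820.061, so reliability = 0.9106.
Error variance = 900.606 − 820.061 = 80.5447; SEM = √80.5447 = 8.975.

8.975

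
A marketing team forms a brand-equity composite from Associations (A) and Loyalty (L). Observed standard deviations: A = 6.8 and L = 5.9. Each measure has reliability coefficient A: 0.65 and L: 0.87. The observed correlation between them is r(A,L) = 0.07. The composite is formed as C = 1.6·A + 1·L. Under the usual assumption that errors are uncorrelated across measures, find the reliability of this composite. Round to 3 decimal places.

Var(C) = 1.6²·6.8² + 5.9² + 2·[1.6·6.8·5.9·0.07] = 153.184 + 8.98688 = 162.171.
Because errors are independent across components, Cov(Tᵢ,Tⱼ) = Cov(Xᵢ,Xⱼ); the off-diagonal part of the true-score variance is the same as above.
True-score variance = [1.6²·6.8²·0.65 + 5.9²·0.87] + 8.98688 = 107.228 + 8.98688 = 116.215.
Reliability = 116.215 / 162.171 = 0.717.

0.717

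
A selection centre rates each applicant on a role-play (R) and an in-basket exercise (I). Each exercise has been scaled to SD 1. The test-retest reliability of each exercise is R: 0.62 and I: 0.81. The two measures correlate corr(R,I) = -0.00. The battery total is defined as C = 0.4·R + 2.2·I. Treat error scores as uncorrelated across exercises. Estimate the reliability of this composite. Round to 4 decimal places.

Var(C) = 0.4² + 2.2² + 2·[0.88·-0.00] = 5 + 0 = 5.
Under uncorrelated errors the observed covariances equal the true-score covariances, so only the own-variance terms attenuate.
True-score variance = [0.4²·0.62 + 2.2²·0.81] + 0 = 4.0196 + 0 = 4.0196.
Reliability = 4.0196 / 5 = 0.8039.

0.8039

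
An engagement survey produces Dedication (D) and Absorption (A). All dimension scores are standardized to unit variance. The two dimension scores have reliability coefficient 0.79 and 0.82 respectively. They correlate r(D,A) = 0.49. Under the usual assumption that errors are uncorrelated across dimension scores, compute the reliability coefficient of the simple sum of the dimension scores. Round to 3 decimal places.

Var(D+A) = 2 + 2·[0.49] = 2 + 0.98 = 2.98.
With uncorrelated errors the cross-covariances are all true-score covariance, so they carry over unchanged; only the diagonal terms shrink to ρᵢσᵢ².
True-score variance = [0.79 + 0.82] + 0.98 = 1.61 + 0.98 = 2.59.
Reliability = 2.59 / 2.98 = 0.869.

0.869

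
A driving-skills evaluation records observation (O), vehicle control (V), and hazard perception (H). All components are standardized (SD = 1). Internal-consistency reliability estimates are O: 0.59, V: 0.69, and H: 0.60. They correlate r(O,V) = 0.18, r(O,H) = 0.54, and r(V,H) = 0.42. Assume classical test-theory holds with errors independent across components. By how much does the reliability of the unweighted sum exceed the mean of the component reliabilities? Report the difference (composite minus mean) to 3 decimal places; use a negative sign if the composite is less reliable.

Var(sum) = 3 + 2.28 = 5.28; true-score variance = 1.88 + 2.28 = 4.16; composite reliability = 0.7879.
Mean component reliability = 0.6267.
Difference = 0.7879 − 0.6267 = 0.161.

0.161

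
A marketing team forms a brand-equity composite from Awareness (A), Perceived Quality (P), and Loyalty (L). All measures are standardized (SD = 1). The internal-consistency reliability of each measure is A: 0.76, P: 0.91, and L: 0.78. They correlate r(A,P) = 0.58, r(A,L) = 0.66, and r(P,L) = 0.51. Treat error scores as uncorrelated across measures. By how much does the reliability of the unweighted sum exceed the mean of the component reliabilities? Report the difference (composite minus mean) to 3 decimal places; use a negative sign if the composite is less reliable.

Var(sum) = 3 + 3.5 = 6.5; true-score variance = 2.45 + 3.5 = 5.95; composite reliability = 0.9154.
Mean component reliability = 0.8167.
Difference = 0.9154 − 0.8167 = 0.099.

0.099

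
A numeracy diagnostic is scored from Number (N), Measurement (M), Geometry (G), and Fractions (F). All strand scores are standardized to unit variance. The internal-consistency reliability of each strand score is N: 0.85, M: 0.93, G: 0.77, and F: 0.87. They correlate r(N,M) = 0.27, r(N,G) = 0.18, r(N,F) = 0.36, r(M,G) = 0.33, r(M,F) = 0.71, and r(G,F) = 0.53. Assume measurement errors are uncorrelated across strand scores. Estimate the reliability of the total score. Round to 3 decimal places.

Var(N+M+G+F) = 4 + 2·[0.27 + 0.18 + 0.36 + 0.33 + 0.71 + 0.53] = 4 + 4.76 = 8.76.
Under uncorrelated errors the observed covariances equal the true-score covariances, so only the own-variance terms attenuate.
True-score variance = [0.85 + 0.93 + 0.77 + 0.87] + 4.76 = 3.42 + 4.76 = 8.18.
Reliability = 8.18 / 8.76 = 0.934.

0.934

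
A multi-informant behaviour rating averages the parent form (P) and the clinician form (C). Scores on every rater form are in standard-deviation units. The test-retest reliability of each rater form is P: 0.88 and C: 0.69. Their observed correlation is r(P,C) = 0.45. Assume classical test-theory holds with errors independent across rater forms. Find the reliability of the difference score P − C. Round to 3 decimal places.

0.609

Var(P−C) = 1 + 1 − 2·0.45 = 2 − 0.9 = 1.1.
Under uncorrelated errors the observed covariances equal the true-score covariances, so only the own-variance terms attenuate.
True-score variance = [0.88 + 0.69] − 0.9 = 1.57 − 0.9 = 0.67.
Reliability = 0.67 / 1.1 = 0.609.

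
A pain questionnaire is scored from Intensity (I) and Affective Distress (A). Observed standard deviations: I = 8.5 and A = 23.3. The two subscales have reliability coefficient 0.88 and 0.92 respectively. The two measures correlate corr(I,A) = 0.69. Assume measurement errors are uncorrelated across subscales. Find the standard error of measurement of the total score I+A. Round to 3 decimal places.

7.218

Var(total) = 615.14 + 273.309 = 888.449.
True-score variance = 563.039 + 273.309 = 836.348, so reliability = 0.9414.
Error variance = 888.449 − 836.348 = 52.1012; SEM = √52.1012 = 7.218.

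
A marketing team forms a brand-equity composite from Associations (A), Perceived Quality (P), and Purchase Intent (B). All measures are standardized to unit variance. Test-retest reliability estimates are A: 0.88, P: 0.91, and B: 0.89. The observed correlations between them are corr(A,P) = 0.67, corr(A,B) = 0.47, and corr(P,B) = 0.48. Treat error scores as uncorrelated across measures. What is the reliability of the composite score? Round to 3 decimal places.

0.949

Var(A+P+B) = 3 + 2·[0.67 + 0.47 + 0.48] = 3 + 3.24 = 6.24.
Because errors are independent across components, Cov(Tᵢ,Tⱼ) = Cov(Xᵢ,Xⱼ); the off-diagonal part of the true-score variance is the same as above.
True-score variance = [0.88 + 0.91 + 0.89] + 3.24 = 2.68 + 3.24 = 5.92.
Reliability = 5.92 / 6.24 = 0.949.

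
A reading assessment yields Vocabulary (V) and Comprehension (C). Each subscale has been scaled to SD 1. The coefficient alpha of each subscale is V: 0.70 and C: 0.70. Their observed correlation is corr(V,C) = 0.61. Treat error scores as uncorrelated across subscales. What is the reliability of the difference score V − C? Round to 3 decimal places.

0.231

Var(V−C) = 1 + 1 − 2·0.61 = 2 − 1.22 = 0.78.
Under uncorrelated errors the observed covariances equal the true-score covariances, so only the own-variance terms attenuate.
True-score variance = [0.70 + 0.70] − 1.22 = 1.4 − 1.22 = 0.18.
Reliability = 0.18 / 0.78 = 0.231.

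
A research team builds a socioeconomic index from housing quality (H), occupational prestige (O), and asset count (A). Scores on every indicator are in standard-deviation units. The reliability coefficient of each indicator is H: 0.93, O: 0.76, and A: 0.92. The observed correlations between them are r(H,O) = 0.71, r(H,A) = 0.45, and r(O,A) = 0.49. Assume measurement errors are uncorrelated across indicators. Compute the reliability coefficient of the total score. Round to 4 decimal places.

Var(H+O+A) = 3 + 2·[0.71 + 0.45 + 0.49] = 3 + 3.3 = 6.3.
With uncorrelated errors the cross-covariances are all true-score covariance, so they carry over unchanged; only the diagonal terms shrink to ρᵢσᵢ².
True-score variance = [0.93 + 0.76 + 0.92] + 3.3 = 2.61 + 3.3 = 5.91.
Reliability = 5.91 / 6.3 = 0.9381.

0.9381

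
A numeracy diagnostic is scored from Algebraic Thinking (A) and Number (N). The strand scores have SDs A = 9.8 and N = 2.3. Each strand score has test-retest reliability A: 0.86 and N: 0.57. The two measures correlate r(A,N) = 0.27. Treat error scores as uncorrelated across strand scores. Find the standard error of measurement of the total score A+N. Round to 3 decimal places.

Var(total) = 101.33 + 12.1716 = 113.502.
True-score variance = 85.6097 + 12.1716 = 97.7813, so reliability = 0.8615.
Error variance = 113.502 − 97.7813 = 15.7203; SEM = √15.7203 = 3.965.

3.965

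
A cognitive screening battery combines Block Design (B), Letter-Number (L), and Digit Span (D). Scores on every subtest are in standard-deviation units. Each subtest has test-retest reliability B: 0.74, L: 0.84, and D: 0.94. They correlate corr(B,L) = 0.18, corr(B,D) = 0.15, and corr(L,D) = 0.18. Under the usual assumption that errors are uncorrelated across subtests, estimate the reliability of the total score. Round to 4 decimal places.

0.8806

Var(B+L+D) = 3 + 2·[0.18 + 0.15 + 0.18] = 3 + 1.02 = 4.02.
With uncorrelated errors the cross-covariances are all true-score covariance, so they carry over unchanged; only the diagonal terms shrink to ρᵢσᵢ².
True-score variance = [0.74 + 0.84 + 0.94] + 1.02 = 2.52 + 1.02 = 3.54.
Reliability = 3.54 / 4.02 = 0.8806.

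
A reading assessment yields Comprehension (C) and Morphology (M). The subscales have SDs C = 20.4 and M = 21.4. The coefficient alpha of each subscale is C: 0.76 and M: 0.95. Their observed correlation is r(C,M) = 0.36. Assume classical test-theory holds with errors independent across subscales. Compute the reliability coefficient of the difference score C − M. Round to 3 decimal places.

Var(C−M) = 20.4² + 21.4² − 2·20.4·21.4·0.36 = 874.12 − 314.323 = 559.797.
With uncorrelated errors the cross-covariances are all true-score covariance, so they carry over unchanged; only the diagonal terms shrink to ρᵢσᵢ².
True-score variance = [20.4²·0.76 + 21.4²·0.95] − 314.323 = 751.344 − 314.323 = 437.02.
Reliability = 437.02 / 559.797 = 0.781.

0.781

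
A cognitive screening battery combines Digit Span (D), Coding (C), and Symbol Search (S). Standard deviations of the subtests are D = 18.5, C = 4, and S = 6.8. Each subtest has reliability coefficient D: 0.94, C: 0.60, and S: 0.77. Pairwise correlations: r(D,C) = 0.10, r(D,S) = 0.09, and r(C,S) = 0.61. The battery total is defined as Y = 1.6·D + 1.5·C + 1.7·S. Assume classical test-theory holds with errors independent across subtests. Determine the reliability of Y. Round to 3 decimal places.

Var(Y) = 1.6²·18.5² + 1.5²·4² + 1.7²·6.8² + 2·[2.4·18.5·4·0.10 + 2.72·18.5·6.8·0.09 + 2.55·4·6.8·0.61] = 1045.79 + 181.731 = 1227.52.
Because errors are independent across components, Cov(Tᵢ,Tⱼ) = Cov(Xᵢ,Xⱼ); the off-diagonal part of the true-score variance is the same as above.
True-score variance = [1.6²·18.5²·0.94 + 1.5²·4²·0.60 + 1.7²·6.8²·0.77] + 181.731 = 948.088 + 181.731 = 1129.82.
Reliability = 1129.82 / 1227.52 = 0.920.

0.920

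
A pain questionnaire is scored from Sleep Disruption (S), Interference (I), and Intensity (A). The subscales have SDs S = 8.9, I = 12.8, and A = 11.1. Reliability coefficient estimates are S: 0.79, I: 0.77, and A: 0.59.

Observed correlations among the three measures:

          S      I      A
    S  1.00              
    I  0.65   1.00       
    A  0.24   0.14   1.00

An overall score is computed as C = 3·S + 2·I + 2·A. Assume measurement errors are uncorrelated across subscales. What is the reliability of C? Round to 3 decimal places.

0.843

Var(C) = 3²·8.9² + 2²·12.8² + 2²·11.1² + 2·[6·8.9·12.8·0.65 + 6·8.9·11.1·0.24 + 4·12.8·11.1·0.14] = 1861.09 + 1332.22 = 3193.31.
Under uncorrelated errors the observed covariances equal the true-score covariances, so only the own-variance terms attenuate.
True-score variance = [3²·8.9²·0.79 + 2²·12.8²·0.77 + 2²·11.1²·0.59] + 1332.22 = 1358.59 + 1332.22 = 2690.81.
Reliability = 2690.81 / 3193.31 = 0.843.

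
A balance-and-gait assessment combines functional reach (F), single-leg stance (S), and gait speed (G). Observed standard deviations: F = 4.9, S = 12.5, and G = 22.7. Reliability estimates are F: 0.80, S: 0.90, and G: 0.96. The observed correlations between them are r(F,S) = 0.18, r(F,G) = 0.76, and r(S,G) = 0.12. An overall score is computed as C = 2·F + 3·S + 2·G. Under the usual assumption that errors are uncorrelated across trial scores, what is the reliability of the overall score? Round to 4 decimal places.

Var(C) = 2²·4.9² + 3²·12.5² + 2²·22.7² + 2·[6·4.9·12.5·0.18 + 4·4.9·22.7·0.76 + 6·12.5·22.7·0.12] = 3563.45 + 1217.18 = 4780.63.
With uncorrelated errors the cross-covariances are all true-score covariance, so they carry over unchanged; only the diagonal terms shrink to ρᵢσᵢ².
True-score variance = [2²·4.9²·0.80 + 3²·12.5²·0.90 + 2²·22.7²·0.96] + 1217.18 = 3321.17 + 1217.18 = 4538.35.
Reliability = 4538.35 / 4780.63 = 0.9493.

0.9493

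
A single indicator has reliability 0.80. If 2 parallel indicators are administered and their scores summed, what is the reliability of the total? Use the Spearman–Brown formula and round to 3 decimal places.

ρ_k = kρ / (1 + (k−1)ρ) = 2·0.80 / (1 + 1·0.80) = 1.600 / 1.800 = 0.889.

0.889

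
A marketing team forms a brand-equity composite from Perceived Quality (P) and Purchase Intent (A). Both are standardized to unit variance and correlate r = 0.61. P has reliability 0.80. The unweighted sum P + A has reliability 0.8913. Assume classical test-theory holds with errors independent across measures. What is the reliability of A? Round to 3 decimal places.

0.850

Var(P+A) = 2 + 2·0.61 = 3.220.
True-score variance = ρ_P + ρ_A + 2·0.61, so 0.8913 = (0.80 + ρ_A + 1.22) / 3.220.
ρ_A = 0.8913·3.220 − 0.80 − 1.22 = 0.850.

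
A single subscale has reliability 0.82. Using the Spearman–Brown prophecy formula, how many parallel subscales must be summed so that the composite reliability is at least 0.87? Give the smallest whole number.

2

k ≥ ρ*(1−ρ₁)/(ρ₁(1−ρ*)) = 0.87·0.18 / (0.82·0.13) = 1.469.
Smallest integer k = 2.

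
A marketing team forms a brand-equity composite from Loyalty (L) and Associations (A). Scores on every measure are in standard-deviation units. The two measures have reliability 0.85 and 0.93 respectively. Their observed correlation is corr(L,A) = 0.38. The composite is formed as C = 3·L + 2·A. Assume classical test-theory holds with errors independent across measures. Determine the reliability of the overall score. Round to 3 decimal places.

Var(C) = 3² + 2² + 2·[6·0.38] = 13 + 4.56 = 17.56.
With uncorrelated errors the cross-covariances are all true-score covariance, so they carry over unchanged; only the diagonal terms shrink to ρᵢσᵢ².
True-score variance = [3²·0.85 + 2²·0.93] + 4.56 = 11.37 + 4.56 = 15.93.
Reliability = 15.93 / 17.56 = 0.907.

0.907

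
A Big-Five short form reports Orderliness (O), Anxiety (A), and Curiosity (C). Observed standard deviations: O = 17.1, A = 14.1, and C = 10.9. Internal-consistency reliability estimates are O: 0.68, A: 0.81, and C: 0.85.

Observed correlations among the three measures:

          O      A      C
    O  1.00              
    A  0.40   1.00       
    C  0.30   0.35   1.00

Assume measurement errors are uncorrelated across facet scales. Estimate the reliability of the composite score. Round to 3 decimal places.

Var(O+A+C) = 17.1² + 14.1² + 10.9² + 2·[17.1·14.1·0.40 + 17.1·10.9·0.30 + 14.1·10.9·0.35] = 610.03 + 412.305 = 1022.34.
With uncorrelated errors the cross-covariances are all true-score covariance, so they carry over unchanged; only the diagonal terms shrink to ρᵢσᵢ².
True-score variance = [17.1²·0.68 + 14.1²·0.81 + 10.9²·0.85] + 412.305 = 460.863 + 412.305 = 873.168.
Reliability = 873.168 / 1022.34 = 0.854.

0.854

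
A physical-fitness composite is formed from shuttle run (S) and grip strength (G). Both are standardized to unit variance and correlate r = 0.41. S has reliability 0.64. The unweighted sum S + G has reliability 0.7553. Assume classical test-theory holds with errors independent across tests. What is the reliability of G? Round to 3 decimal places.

0.670

Var(S+G) = 2 + 2·0.41 = 2.820.
True-score variance = ρ_S + ρ_G + 2·0.41, so 0.7553 = (0.64 + ρ_G + 0.82) / 2.820.
ρ_G = 0.7553·2.820 − 0.64 − 0.82 = 0.670.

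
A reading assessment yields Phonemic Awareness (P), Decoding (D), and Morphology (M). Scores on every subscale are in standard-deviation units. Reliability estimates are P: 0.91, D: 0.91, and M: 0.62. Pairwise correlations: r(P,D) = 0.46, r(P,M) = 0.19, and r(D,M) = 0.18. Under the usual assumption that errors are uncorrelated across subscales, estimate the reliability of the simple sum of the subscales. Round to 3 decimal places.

0.880

Var(P+D+M) = 3 + 2·[0.46 + 0.19 + 0.18] = 3 + 1.66 = 4.66.
With uncorrelated errors the cross-covariances are all true-score covariance, so they carry over unchanged; only the diagonal terms shrink to ρᵢσᵢ².
True-score variance = [0.91 + 0.91 + 0.62] + 1.66 = 2.44 + 1.66 = 4.1.
Reliability = 4.1 / 4.66 = 0.880.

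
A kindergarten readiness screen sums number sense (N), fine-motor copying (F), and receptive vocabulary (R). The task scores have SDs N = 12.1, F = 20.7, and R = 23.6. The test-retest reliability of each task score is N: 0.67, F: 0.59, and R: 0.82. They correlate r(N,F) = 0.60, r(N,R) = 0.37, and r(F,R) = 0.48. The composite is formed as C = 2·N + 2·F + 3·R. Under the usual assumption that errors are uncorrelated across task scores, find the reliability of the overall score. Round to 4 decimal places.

Var(C) = 2²·12.1² + 2²·20.7² + 3²·23.6² + 2·[4·12.1·20.7·0.60 + 6·12.1·23.6·0.37 + 6·20.7·23.6·0.48] = 7312.24 + 5284.02 = 12596.3.
With uncorrelated errors the cross-covariances are all true-score covariance, so they carry over unchanged; only the diagonal terms shrink to ρᵢσᵢ².
True-score variance = [2²·12.1²·0.67 + 2²·20.7²·0.59 + 3²·23.6²·0.82] + 5284.02 = 5513.98 + 5284.02 = 10798.
Reliability = 10798 / 12596.3 = 0.8572.

0.8572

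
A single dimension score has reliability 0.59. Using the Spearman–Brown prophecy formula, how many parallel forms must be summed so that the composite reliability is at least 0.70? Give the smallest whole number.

k ≥ ρ*(1−ρ₁)/(ρ₁(1−ρ*)) = 0.70·0.41 / (0.59·0.30) = 1.621.
Smallest integer k = 2.

2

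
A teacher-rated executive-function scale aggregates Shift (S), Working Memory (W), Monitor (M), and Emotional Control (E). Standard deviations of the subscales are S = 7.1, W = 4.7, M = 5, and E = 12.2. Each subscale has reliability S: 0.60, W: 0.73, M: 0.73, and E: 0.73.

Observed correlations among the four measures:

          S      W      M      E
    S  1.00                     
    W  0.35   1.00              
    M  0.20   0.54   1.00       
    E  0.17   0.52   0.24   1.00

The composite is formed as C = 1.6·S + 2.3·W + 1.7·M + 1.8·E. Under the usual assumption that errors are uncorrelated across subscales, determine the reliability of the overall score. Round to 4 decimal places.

0.8389

Var(C) = 1.6²·7.1² + 2.3²·4.7² + 1.7²·5² + 1.8²·12.2² + 2·[3.68·7.1·4.7·0.35 + 2.72·7.1·5·0.20 + 2.88·7.1·12.2·0.17 + 3.91·4.7·5·0.54 + 4.14·4.7·12.2·0.52 + 3.06·5·12.2·0.24] = 800.397 + 645.119 = 1445.52.
Under uncorrelated errors the observed covariances equal the true-score covariances, so only the own-variance terms attenuate.
True-score variance = [1.6²·7.1²·0.60 + 2.3²·4.7²·0.73 + 1.7²·5²·0.73 + 1.8²·12.2²·0.73] + 645.119 = 567.514 + 645.119 = 1212.63.
Reliability = 1212.63 / 1445.52 = 0.8389.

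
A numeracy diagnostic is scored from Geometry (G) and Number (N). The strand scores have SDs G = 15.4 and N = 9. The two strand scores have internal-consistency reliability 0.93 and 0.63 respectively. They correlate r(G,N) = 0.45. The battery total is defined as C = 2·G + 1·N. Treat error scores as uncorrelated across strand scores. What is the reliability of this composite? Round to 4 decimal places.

Var(C) = 2²·15.4² + 9² + 2·[2·15.4·9·0.45] = 1029.64 + 249.48 = 1279.12.
Under uncorrelated errors the observed covariances equal the true-score covariances, so only the own-variance terms attenuate.
True-score variance = [2²·15.4²·0.93 + 9²·0.63] + 249.48 = 933.265 + 249.48 = 1182.75.
Reliability = 1182.75 / 1279.12 = 0.9247.

0.9247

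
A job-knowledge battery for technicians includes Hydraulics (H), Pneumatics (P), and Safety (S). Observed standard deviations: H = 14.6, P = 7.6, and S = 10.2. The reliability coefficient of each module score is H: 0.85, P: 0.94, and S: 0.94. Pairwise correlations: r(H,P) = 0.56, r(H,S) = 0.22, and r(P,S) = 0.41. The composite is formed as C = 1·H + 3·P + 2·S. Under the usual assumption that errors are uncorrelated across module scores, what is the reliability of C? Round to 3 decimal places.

0.957

Var(C) = 14.6² + 3²·7.6² + 2²·10.2² + 2·[3·14.6·7.6·0.56 + 2·14.6·10.2·0.22 + 6·7.6·10.2·0.41] = 1149.16 + 885.274 = 2034.43.
With uncorrelated errors the cross-covariances are all true-score covariance, so they carry over unchanged; only the diagonal terms shrink to ρᵢσᵢ².
True-score variance = [14.6²·0.85 + 3²·7.6²·0.94 + 2²·10.2²·0.94] + 885.274 = 1061.03 + 885.274 = 1946.3.
Reliability = 1946.3 / 2034.43 = 0.957.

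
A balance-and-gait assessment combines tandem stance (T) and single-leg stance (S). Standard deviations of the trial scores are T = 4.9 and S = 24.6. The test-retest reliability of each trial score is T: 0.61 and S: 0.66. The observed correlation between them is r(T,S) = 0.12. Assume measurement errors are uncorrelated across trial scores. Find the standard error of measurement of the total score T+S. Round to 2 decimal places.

14.67

Var(total) = 629.17 + 28.9296 = 658.1.
True-score variance = 414.052 + 28.9296 = 442.981, so reliability = 0.6731.
Error variance = 658.1 − 442.981 = 215.118; SEM = √215.118 = 14.67.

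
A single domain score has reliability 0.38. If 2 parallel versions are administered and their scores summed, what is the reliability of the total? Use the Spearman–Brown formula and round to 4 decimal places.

0.5507

ρ_k = kρ / (1 + (k−1)ρ) = 2·0.38 / (1 + 1·0.38) = 0.760 / 1.380 = 0.5507.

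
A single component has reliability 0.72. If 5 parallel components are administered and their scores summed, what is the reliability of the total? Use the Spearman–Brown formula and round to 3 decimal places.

ρ_k = kρ / (1 + (k−1)ρ) = 5·0.72 / (1 + 4·0.72) = 3.600 / 3.880 = 0.928.

0.928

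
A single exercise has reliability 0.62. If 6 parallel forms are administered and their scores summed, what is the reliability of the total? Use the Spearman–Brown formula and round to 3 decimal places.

0.907

ρ_k = kρ / (1 + (k−1)ρ) = 6·0.62 / (1 + 5·0.62) = 3.720 / 4.100 = 0.907.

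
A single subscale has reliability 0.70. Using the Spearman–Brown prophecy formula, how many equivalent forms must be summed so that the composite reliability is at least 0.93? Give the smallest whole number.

6

k ≥ ρ*(1−ρ₁)/(ρ₁(1−ρ*)) = 0.93·0.30 / (0.70·0.07) = 5.694.
Smallest integer k = 6.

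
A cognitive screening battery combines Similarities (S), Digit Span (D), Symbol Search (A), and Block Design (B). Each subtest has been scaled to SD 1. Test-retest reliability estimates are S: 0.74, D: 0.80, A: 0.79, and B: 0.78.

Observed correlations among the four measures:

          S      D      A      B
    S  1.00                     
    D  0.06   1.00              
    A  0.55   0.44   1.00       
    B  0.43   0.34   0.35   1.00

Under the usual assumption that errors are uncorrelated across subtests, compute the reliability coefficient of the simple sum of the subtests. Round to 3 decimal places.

Var(S+D+A+B) = 4 + 2·[0.06 + 0.55 + 0.43 + 0.44 + 0.34 + 0.35] = 4 + 4.34 = 8.34.
Under uncorrelated errors the observed covariances equal the true-score covariances, so only the own-variance terms attenuate.
True-score variance = [0.74 + 0.80 + 0.79 + 0.78] + 4.34 = 3.11 + 4.34 = 7.45.
Reliability = 7.45 / 8.34 = 0.893.

0.893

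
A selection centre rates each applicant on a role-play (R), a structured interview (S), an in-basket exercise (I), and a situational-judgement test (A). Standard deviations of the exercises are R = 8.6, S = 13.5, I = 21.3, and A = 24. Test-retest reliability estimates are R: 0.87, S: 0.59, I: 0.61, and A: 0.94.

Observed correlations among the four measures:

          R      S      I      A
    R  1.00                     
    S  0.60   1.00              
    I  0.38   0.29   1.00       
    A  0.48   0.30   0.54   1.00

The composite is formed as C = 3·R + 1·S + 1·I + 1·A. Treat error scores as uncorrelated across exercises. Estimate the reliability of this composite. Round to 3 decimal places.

Var(C) = 3²·8.6² + 13.5² + 21.3² + 24² + 2·[3·8.6·13.5·0.60 + 3·8.6·21.3·0.38 + 3·8.6·24·0.48 + 13.5·21.3·0.29 + 13.5·24·0.30 + 21.3·24·0.54] = 1877.58 + 2343.32 = 4220.9.
Because errors are independent across components, Cov(Tᵢ,Tⱼ) = Cov(Xᵢ,Xⱼ); the off-diagonal part of the true-score variance is the same as above.
True-score variance = [3²·8.6²·0.87 + 13.5²·0.59 + 21.3²·0.61 + 24²·0.94] + 2343.32 = 1504.83 + 2343.32 = 3848.14.
Reliability = 3848.14 / 4220.9 = 0.912.

0.912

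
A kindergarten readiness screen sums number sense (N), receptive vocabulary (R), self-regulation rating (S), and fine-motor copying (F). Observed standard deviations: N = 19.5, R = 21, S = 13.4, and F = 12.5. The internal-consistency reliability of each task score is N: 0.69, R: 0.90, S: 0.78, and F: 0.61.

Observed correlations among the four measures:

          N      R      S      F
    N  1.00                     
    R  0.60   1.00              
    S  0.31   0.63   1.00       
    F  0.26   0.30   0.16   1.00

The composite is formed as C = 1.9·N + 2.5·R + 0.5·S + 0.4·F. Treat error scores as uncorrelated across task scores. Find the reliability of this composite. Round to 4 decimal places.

Var(C) = 1.9²·19.5² + 2.5²·21² + 0.5²·13.4² + 0.4²·12.5² + 2·[4.75·19.5·21·0.60 + 0.95·19.5·13.4·0.31 + 0.76·19.5·12.5·0.26 + 1.25·21·13.4·0.63 + 21·12.5·0.30 + 0.2·13.4·12.5·0.16] = 4198.84 + 3195.81 = 7394.65.
Because errors are independent across components, Cov(Tᵢ,Tⱼ) = Cov(Xᵢ,Xⱼ); the off-diagonal part of the true-score variance is the same as above.
True-score variance = [1.9²·19.5²·0.69 + 2.5²·21²·0.90 + 0.5²·13.4²·0.78 + 0.4²·12.5²·0.61] + 3195.81 = 3478.05 + 3195.81 = 6673.86.
Reliability = 6673.86 / 7394.65 = 0.9025.

0.9025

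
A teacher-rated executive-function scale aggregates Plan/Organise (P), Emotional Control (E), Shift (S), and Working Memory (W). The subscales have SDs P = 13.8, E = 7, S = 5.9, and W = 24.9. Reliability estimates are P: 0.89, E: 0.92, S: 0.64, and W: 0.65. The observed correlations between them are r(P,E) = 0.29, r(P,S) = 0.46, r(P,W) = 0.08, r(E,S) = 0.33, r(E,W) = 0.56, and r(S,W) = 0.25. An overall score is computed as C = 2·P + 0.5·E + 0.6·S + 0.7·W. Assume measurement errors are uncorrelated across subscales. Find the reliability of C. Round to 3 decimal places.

Var(C) = 2²·13.8² + 0.5²·7² + 0.6²·5.9² + 0.7²·24.9² + 2·[13.8·7·0.29 + 1.2·13.8·5.9·0.46 + 1.4·13.8·24.9·0.08 + 0.3·7·5.9·0.33 + 0.35·7·24.9·0.56 + 0.42·5.9·24.9·0.25] = 1090.35 + 330.241 = 1420.59.
With uncorrelated errors the cross-covariances are all true-score covariance, so they carry over unchanged; only the diagonal terms shrink to ρᵢσᵢ².
True-score variance = [2²·13.8²·0.89 + 0.5²·7²·0.92 + 0.6²·5.9²·0.64 + 0.7²·24.9²·0.65] + 330.241 = 894.73 + 330.241 = 1224.97.
Reliability = 1224.97 / 1420.59 = 0.862.

0.862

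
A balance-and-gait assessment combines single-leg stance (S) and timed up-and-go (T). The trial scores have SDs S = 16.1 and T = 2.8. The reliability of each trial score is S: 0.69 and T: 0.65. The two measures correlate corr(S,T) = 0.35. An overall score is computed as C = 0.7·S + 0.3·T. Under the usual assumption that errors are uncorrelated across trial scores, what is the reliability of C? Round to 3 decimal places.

0.705

Var(C) = 0.7²·16.1² + 0.3²·2.8² + 2·[0.21·16.1·2.8·0.35] = 127.719 + 6.62676 = 134.345.
Because errors are independent across components, Cov(Tᵢ,Tⱼ) = Cov(Xᵢ,Xⱼ); the off-diagonal part of the true-score variance is the same as above.
True-score variance = [0.7²·16.1²·0.69 + 0.3²·2.8²·0.65] + 6.62676 = 88.0975 + 6.62676 = 94.7243.
Reliability = 94.7243 / 134.345 = 0.705.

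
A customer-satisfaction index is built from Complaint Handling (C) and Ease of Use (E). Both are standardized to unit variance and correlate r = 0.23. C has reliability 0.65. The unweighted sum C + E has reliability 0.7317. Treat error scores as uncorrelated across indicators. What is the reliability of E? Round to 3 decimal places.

Var(C+E) = 2 + 2·0.23 = 2.460.
True-score variance = ρ_C + ρ_E + 2·0.23, so 0.7317 = (0.65 + ρ_E + 0.46) / 2.460.
ρ_E = 0.7317·2.460 − 0.65 − 0.46 = 0.690.

0.690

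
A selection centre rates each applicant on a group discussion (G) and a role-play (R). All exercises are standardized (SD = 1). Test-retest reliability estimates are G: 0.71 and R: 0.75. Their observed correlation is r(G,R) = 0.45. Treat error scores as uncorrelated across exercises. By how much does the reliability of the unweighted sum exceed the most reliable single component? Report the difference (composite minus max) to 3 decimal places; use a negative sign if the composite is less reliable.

Var(sum) = 2 + 0.9 = 2.9; true-score variance = 1.46 + 0.9 = 2.36; composite reliability = 0.8138.
Max component reliability = 0.7500.
Difference = 0.8138 − 0.7500 = 0.064.

0.064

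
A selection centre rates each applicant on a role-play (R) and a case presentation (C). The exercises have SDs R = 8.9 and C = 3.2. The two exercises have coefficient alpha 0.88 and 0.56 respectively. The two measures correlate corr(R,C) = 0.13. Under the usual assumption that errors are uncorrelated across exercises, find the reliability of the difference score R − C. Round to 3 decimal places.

0.829

Var(R−C) = 8.9² + 3.2² − 2·8.9·3.2·0.13 = 89.45 − 7.4048 = 82.0452.
Under uncorrelated errors the observed covariances equal the true-score covariances, so only the own-variance terms attenuate.
True-score variance = [8.9²·0.88 + 3.2²·0.56] − 7.4048 = 75.4392 − 7.4048 = 68.0344.
Reliability = 68.0344 / 82.0452 = 0.829.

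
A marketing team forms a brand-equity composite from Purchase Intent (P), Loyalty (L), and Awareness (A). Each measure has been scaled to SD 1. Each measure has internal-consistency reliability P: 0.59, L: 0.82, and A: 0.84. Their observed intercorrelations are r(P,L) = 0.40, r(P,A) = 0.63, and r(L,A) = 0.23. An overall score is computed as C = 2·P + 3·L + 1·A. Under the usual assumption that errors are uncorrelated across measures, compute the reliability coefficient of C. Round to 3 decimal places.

0.849

Var(C) = 2² + 3² + 1 + 2·[6·0.40 + 2·0.63 + 3·0.23] = 14 + 8.7 = 22.7.
Because errors are independent across components, Cov(Tᵢ,Tⱼ) = Cov(Xᵢ,Xⱼ); the off-diagonal part of the true-score variance is the same as above.
True-score variance = [2²·0.59 + 3²·0.82 + 0.84] + 8.7 = 10.58 + 8.7 = 19.28.
Reliability = 19.28 / 22.7 = 0.849.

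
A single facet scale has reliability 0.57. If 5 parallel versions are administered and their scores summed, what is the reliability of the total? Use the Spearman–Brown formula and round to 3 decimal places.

0.869

ρ_k = kρ / (1 + (k−1)ρ) = 5·0.57 / (1 + 4·0.57) = 2.850 / 3.280 = 0.869.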